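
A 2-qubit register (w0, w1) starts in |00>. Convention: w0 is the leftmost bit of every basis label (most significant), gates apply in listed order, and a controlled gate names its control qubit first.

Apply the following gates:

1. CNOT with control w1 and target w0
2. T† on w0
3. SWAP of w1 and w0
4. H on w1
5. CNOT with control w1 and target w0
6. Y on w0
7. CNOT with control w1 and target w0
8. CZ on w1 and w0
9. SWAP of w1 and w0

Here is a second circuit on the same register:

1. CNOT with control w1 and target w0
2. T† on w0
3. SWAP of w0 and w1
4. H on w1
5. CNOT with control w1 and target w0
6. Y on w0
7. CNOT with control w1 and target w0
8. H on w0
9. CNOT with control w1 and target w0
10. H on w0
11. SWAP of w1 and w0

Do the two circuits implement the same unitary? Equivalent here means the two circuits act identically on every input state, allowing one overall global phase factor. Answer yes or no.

Yes: on every input state the two circuits agree up to one overall phase factor.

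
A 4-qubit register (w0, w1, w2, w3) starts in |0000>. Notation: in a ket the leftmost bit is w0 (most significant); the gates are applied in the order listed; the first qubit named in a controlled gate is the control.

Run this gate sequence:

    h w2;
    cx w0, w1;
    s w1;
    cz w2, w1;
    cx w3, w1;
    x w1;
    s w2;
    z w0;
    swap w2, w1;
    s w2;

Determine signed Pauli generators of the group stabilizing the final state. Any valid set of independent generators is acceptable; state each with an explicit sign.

The final state is stabilized by the group generated by +IYII, +ZIII, -IIZI, +IIIZ; other independent generating sets are equally valid.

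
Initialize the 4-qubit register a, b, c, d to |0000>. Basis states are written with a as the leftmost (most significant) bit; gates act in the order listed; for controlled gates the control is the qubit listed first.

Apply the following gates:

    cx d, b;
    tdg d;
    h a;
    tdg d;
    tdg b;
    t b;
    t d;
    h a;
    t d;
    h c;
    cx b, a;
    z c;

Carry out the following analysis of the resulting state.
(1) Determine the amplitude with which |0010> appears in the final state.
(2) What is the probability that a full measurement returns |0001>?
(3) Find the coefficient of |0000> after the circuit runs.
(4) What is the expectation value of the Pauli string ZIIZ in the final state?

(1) The final state's coefficient on |0010> equals -sqrt(2)/2. Key observation: gates 2-9 undo each other exactly, leaving only the rest of the circuit to track.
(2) Outcome |0001> occurs with probability 0.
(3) The amplitude on |0000> is sqrt(2)/2.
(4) The expectation value of ZIIZ is 1.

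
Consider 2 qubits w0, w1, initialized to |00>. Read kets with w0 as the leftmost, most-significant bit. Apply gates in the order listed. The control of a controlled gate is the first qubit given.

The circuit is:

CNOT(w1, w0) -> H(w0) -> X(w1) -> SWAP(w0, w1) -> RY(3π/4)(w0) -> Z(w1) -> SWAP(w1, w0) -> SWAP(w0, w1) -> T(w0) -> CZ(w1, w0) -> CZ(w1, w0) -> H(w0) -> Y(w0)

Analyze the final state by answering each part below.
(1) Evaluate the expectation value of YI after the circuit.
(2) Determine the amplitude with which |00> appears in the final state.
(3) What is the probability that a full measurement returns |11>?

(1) In the final state, YI has expectation 1/2. Key observation: gates 10-11 undo each other exactly, leaving only the rest of the circuit to track.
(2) The amplitude on |00> is sqrt(2 - sqrt(2))*exp(3*I*pi/4)/4 + I*sqrt(sqrt(2) + 2)/4.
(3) The probability of measuring |11> is 1/8.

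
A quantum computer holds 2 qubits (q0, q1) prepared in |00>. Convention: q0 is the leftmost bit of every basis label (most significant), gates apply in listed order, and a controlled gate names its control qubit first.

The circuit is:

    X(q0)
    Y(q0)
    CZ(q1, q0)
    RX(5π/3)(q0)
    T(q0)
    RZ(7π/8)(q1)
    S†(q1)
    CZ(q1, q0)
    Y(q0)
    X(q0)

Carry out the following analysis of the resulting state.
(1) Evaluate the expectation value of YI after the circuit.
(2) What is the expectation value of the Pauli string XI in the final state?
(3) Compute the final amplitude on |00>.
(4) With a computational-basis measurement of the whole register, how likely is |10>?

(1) The observable YI averages to -sqrt(6)/4.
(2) In the final state, XI has expectation sqrt(6)/4.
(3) The final state's coefficient on |00> equals sqrt(3)*exp(9*I*pi/16)/2.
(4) The probability of measuring |10> is 1/4.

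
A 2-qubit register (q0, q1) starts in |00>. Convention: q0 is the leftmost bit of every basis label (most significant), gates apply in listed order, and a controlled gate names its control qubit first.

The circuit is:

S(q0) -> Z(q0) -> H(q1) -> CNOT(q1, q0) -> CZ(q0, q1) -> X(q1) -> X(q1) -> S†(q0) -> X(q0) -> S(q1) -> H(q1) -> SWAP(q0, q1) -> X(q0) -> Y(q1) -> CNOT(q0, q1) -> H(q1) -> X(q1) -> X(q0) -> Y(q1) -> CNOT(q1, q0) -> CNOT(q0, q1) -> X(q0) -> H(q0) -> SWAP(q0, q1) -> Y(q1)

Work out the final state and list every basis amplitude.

The final amplitudes are -I/2 on |00>, -I/2 on |01>, I/2 on |10>, I/2 on |11>.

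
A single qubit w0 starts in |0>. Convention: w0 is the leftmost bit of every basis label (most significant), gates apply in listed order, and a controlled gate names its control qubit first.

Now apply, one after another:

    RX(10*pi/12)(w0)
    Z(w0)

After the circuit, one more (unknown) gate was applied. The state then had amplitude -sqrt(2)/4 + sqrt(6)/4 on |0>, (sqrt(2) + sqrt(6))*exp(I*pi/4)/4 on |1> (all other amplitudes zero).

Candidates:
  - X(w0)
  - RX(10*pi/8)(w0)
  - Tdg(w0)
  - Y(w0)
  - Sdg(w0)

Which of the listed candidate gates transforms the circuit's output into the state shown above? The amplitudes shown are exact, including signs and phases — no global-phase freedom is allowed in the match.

The unique candidate consistent with the amplitudes is Tdg(w0).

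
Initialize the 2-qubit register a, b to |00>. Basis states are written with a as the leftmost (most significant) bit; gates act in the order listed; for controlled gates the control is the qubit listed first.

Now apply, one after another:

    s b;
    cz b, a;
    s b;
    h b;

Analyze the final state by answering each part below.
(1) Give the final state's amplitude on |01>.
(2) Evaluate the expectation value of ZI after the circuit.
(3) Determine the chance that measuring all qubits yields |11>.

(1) The amplitude on |01> is sqrt(2)/2.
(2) In the final state, ZI has expectation 1.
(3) A full measurement returns |11> with probability 0.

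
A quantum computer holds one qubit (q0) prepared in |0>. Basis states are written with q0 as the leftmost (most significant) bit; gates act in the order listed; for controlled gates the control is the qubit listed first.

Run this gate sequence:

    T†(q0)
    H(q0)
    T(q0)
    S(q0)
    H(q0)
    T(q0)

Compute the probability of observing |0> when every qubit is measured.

Outcome |0> occurs with probability 1/2 - sqrt(2)/4.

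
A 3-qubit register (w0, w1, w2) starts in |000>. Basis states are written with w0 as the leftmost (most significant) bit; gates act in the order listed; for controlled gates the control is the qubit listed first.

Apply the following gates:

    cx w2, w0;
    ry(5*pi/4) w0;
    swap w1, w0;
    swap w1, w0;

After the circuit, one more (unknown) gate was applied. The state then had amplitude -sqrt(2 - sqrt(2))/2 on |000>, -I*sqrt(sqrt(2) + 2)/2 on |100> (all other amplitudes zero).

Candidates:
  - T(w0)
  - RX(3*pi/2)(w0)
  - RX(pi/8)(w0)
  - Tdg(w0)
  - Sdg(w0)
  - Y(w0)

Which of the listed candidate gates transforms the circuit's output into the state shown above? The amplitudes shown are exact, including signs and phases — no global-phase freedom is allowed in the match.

The applied gate was Sdg(w0). Key observation: the block from step 3 through step 4 cancels to the identity and can be dropped.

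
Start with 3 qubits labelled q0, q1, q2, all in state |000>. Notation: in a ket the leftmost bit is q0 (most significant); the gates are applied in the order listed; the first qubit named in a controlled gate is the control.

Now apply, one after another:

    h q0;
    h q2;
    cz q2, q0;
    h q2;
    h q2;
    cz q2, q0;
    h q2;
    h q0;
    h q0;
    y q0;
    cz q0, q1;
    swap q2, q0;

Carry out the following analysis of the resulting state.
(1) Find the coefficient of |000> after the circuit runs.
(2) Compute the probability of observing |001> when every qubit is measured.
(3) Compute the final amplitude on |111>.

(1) The final state's coefficient on |000> equals -sqrt(2)*I/2. Key observation: gates 1-8 undo each other exactly, leaving only the rest of the circuit to track.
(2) Outcome |001> occurs with probability 1/2.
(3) The amplitude on |111> is 0.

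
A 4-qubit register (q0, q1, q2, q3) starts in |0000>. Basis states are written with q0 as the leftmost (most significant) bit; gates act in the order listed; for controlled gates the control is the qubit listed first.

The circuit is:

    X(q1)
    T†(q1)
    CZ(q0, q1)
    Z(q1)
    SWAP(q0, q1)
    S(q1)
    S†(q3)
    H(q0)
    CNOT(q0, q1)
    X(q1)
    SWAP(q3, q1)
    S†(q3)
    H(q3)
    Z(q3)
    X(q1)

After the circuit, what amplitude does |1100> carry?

The final state's coefficient on |1100> equals -exp(3*I*pi/4)/2.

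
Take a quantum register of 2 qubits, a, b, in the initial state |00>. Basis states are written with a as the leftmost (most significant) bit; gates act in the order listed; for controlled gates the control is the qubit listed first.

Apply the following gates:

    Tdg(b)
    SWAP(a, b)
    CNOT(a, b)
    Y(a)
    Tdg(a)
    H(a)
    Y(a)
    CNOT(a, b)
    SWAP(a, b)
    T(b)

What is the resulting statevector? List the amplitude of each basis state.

After the circuit, the state carries amplitude sqrt(2)*exp(3*I*pi/4)/2 on |00>, 0 on |01>, 0 on |10>, -sqrt(2)/2 on |11>.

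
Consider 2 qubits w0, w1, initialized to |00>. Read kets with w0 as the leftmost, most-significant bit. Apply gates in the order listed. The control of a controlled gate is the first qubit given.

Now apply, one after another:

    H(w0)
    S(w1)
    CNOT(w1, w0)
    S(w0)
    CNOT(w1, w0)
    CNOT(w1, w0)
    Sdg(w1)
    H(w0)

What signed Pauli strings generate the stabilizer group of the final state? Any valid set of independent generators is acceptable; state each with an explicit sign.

One valid set of independent stabilizer generators is -YI, +IZ (any independent generating set of the same group is equally correct).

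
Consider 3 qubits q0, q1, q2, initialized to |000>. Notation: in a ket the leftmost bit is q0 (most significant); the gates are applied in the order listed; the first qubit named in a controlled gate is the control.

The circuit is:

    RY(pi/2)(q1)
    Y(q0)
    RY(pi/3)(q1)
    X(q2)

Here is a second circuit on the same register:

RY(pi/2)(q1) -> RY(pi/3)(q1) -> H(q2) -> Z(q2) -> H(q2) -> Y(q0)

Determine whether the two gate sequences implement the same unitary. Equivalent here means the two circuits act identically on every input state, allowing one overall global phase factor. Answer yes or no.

Yes — the two circuits implement the same unitary up to a global phase.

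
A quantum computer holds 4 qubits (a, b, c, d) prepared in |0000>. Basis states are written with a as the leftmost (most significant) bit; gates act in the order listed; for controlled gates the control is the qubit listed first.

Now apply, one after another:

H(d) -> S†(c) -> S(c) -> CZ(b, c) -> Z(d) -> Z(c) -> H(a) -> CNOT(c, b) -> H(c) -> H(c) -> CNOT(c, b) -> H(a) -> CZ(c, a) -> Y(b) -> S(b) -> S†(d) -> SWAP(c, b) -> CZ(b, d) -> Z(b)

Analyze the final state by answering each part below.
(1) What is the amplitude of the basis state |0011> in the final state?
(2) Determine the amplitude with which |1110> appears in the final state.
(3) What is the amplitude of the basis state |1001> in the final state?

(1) |0011> carries amplitude -sqrt(2)*I/2 in the final state. Key observation: the block from step 7 through step 12 cancels to the identity and can be dropped.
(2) The amplitude on |1110> is 0.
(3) The amplitude on |1001> is 0.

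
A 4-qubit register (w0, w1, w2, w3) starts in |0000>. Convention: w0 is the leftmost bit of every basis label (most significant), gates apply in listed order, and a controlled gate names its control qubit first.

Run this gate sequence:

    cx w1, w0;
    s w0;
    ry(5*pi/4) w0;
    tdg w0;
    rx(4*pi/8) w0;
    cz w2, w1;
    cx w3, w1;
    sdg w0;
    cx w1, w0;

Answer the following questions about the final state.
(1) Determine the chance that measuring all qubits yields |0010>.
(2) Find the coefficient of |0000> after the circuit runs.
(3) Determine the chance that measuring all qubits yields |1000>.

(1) The probability of measuring |0010> is 0.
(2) |0000> carries amplitude sqrt(2)*(-sqrt(2 - sqrt(2)) - sqrt(sqrt(2) + 2)*exp(I*pi/4))/4 in the final state.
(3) The probability of measuring |1000> is 1/4.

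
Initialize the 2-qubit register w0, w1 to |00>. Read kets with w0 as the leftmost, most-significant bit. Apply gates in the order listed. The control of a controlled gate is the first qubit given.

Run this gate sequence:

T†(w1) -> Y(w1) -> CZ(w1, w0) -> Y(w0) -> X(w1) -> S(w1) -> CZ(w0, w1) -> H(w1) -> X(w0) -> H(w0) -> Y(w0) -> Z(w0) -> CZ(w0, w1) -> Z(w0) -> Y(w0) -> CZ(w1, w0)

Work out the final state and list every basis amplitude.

The final amplitudes are -1/2 on |00>, 1/2 on |01>, -1/2 on |10>, 1/2 on |11>.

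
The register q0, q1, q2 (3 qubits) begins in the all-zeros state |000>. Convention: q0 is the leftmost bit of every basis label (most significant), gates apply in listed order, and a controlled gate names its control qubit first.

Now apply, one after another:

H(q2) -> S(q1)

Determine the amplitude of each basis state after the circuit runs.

After the circuit, the state carries amplitude sqrt(2)/2 on |000>, sqrt(2)/2 on |001>, and 0 on every other basis state.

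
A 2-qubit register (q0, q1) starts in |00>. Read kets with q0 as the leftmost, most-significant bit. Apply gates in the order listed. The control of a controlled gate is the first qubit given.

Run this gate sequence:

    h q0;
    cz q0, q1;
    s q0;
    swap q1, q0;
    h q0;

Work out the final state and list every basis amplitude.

The final amplitudes are 1/2 on |00>, I/2 on |01>, 1/2 on |10>, I/2 on |11>.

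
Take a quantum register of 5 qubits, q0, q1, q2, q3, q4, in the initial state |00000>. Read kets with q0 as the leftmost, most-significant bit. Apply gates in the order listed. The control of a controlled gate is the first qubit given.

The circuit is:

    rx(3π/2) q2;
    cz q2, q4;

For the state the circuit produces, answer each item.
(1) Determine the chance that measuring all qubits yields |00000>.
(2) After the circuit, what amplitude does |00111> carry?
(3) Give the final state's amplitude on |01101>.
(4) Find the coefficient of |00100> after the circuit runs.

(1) Outcome |00000> occurs with probability 1/2.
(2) |00111> carries amplitude 0 in the final state.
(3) The amplitude on |01101> is 0.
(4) The final state's coefficient on |00100> equals -sqrt(2)*I/2.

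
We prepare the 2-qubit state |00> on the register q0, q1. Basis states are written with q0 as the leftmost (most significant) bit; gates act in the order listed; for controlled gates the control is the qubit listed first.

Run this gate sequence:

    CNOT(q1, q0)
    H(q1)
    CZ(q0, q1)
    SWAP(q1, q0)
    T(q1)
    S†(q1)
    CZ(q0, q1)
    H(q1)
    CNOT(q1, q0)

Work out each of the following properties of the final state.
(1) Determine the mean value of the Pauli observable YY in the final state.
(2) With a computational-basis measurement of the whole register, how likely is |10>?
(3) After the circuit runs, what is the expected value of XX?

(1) In the final state, YY has expectation 0.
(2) Outcome |10> occurs with probability 1/4.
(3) The expectation value of XX is 1.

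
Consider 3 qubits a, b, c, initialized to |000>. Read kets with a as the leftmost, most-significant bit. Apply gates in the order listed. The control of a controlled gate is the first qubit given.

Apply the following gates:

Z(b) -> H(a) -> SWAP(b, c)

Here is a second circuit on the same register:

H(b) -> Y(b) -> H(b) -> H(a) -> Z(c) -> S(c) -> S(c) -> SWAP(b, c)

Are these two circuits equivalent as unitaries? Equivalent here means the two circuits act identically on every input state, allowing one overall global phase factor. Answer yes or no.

No — the two circuits implement different unitaries, even allowing a global phase.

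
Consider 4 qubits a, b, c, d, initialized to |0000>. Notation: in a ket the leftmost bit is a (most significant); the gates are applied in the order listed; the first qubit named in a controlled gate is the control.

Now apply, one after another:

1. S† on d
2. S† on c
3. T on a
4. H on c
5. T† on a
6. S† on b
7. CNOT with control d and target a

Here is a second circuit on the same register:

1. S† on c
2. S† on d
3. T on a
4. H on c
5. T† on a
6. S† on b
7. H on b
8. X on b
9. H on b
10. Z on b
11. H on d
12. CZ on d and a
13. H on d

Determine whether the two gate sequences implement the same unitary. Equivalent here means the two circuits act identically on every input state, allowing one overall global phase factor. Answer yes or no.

No, they are not equivalent — no single phase factor reconciles the two unitaries.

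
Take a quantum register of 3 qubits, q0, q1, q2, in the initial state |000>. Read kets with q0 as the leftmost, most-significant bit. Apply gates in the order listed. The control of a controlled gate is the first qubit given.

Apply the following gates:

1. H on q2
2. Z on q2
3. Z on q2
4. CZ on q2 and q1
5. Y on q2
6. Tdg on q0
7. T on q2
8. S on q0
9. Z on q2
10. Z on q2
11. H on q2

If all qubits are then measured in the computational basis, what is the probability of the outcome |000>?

A full measurement returns |000> with probability 1/2 - sqrt(2)/4.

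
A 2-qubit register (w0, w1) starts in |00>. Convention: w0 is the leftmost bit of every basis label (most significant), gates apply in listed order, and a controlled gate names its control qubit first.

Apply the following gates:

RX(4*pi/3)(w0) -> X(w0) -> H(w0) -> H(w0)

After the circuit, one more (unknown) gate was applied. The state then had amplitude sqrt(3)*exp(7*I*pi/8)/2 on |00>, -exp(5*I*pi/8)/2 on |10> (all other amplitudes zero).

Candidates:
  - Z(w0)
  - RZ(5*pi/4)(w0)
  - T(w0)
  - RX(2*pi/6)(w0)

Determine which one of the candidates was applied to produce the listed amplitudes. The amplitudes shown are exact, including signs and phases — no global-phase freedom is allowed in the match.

The applied gate was RZ(5*pi/4)(w0). Key observation: the block from step 3 through step 4 cancels to the identity and can be dropped.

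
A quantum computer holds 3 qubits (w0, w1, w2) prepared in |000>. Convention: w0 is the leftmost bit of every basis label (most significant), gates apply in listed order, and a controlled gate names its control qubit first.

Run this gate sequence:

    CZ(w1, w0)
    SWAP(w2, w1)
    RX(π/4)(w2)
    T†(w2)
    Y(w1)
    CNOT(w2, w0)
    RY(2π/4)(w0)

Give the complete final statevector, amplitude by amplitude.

After the circuit, the state carries amplitude 0 on |000>, 0 on |001>, I*sqrt(2*sqrt(2) + 4)/4 on |010>, sqrt(4 - 2*sqrt(2))*exp(3*I*pi/4)/4 on |011>, 0 on |100>, 0 on |101>, I*sqrt(2*sqrt(2) + 4)/4 on |110>, -sqrt(4 - 2*sqrt(2))*exp(3*I*pi/4)/4 on |111>.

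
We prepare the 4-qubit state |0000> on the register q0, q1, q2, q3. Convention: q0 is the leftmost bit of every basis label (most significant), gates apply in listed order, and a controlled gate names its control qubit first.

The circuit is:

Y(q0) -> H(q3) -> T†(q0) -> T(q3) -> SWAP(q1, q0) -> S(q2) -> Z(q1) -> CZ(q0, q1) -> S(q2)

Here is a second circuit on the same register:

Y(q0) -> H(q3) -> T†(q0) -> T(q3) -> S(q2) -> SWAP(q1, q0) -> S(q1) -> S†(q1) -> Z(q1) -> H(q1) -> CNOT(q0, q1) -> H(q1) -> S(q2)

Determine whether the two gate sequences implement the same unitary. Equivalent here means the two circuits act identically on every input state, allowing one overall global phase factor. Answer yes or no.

Yes — the two circuits implement the same unitary up to a global phase.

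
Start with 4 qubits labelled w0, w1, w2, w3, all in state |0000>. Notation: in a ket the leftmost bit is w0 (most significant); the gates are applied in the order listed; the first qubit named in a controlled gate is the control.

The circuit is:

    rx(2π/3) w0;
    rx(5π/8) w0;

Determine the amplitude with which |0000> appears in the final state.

The final state's coefficient on |0000> equals -sin(7*pi/48).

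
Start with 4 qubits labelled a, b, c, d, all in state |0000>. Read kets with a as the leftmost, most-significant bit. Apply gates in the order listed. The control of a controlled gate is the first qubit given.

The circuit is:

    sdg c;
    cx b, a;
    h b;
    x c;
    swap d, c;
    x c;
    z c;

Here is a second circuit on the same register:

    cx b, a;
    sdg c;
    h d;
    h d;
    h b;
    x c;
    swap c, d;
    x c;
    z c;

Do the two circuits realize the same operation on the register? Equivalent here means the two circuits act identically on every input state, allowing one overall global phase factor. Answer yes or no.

Yes, they are equivalent — the unitaries differ by at most a global phase.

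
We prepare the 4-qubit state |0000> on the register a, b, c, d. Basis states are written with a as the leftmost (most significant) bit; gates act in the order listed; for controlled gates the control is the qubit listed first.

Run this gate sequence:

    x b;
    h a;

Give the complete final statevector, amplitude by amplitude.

After the circuit, the state carries amplitude sqrt(2)/2 on |0100>, sqrt(2)/2 on |1100>, and 0 on every other basis state.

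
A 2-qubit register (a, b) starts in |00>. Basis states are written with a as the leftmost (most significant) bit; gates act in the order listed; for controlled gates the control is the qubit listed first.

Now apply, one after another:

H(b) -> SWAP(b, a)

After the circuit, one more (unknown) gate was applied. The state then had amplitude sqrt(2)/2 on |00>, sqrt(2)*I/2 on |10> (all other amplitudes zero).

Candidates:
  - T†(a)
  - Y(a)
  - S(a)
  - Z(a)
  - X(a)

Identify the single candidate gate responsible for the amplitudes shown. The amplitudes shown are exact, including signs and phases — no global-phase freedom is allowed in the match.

It was S(a) that produced the state shown.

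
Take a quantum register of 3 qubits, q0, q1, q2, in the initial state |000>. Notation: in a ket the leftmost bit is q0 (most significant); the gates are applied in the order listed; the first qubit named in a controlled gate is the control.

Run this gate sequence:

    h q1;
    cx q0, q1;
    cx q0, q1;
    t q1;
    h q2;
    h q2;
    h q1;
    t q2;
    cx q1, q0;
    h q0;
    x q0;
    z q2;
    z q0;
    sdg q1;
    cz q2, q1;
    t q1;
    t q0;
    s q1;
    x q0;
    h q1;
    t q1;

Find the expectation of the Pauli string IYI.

The observable IYI averages to 1/2.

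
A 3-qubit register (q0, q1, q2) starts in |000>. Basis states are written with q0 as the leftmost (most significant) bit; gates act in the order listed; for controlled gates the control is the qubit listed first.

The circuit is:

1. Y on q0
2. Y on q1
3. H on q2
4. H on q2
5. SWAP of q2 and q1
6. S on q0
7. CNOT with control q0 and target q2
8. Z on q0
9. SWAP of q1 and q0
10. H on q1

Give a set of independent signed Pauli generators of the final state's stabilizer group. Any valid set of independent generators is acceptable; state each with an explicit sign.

The stabilizer group can be generated by -IXI, +ZII, +IIZ, among other valid generating sets. Key observation: gates 3-4 undo each other exactly, leaving only the rest of the circuit to track.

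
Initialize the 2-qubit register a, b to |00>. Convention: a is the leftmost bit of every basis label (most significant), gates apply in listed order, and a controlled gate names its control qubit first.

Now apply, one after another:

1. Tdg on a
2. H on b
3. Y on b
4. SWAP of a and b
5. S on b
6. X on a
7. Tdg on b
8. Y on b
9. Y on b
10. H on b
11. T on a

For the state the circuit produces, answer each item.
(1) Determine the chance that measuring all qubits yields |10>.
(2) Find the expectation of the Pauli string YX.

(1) The probability of measuring |10> is 1/4.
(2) The expectation value of YX is -sqrt(2)/2.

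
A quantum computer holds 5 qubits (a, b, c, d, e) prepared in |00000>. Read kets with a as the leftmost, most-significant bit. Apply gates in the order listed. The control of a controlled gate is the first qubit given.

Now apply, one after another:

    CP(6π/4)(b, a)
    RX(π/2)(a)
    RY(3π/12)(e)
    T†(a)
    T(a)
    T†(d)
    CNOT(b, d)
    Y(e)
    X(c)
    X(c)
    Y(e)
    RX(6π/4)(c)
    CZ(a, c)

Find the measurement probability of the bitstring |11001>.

Outcome |11001> occurs with probability 0. Key observation: gates 8-11 undo each other exactly, leaving only the rest of the circuit to track.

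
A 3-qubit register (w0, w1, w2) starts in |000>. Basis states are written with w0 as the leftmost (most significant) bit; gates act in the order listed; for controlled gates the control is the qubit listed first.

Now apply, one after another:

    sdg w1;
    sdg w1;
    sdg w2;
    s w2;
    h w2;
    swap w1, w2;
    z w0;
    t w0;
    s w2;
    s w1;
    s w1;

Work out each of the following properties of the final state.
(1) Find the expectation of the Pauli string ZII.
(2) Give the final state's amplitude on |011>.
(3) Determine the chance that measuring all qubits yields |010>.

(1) The observable ZII averages to 1.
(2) The final state's coefficient on |011> equals 0.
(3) The probability of measuring |010> is 1/2.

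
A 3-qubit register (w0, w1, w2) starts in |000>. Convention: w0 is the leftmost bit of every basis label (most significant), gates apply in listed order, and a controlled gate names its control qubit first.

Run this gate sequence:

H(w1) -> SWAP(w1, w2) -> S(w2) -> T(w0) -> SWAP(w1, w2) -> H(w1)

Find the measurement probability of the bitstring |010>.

Outcome |010> occurs with probability 1/2.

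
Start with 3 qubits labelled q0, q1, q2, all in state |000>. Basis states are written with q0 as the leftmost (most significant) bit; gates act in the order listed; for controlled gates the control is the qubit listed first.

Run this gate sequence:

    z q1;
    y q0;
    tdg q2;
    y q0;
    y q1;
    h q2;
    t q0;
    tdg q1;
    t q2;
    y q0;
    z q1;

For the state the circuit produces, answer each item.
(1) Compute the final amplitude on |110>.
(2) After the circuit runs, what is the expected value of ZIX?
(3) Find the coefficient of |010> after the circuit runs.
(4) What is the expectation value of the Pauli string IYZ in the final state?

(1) |110> carries amplitude -sqrt(2)*exp(3*I*pi/4)/2 in the final state.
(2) The expectation value of ZIX is -sqrt(2)/2.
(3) The final state's coefficient on |010> equals 0.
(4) The observable IYZ averages to 0.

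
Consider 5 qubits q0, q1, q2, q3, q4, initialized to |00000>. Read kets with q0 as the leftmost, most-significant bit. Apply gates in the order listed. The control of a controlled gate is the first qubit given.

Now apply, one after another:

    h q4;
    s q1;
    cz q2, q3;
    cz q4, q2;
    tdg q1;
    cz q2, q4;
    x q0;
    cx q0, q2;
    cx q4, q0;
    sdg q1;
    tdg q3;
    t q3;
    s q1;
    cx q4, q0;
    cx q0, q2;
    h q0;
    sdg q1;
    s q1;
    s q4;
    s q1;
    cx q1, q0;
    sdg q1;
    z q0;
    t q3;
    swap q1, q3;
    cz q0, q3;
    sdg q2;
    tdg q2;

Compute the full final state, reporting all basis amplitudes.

The final amplitudes are 1/2 on |00000>, I/2 on |00001>, 1/2 on |10000>, I/2 on |10001>, and 0 on every other basis state.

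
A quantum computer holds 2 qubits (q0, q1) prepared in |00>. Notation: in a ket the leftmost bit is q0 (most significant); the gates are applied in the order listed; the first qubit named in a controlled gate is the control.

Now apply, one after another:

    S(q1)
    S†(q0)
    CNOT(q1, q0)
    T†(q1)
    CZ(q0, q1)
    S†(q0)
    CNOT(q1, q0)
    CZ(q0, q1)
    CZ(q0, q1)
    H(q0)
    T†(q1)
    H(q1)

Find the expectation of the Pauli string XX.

The observable XX averages to 1. Key observation: steps 8-9 multiply out to the identity, so the circuit reduces to the remaining gates.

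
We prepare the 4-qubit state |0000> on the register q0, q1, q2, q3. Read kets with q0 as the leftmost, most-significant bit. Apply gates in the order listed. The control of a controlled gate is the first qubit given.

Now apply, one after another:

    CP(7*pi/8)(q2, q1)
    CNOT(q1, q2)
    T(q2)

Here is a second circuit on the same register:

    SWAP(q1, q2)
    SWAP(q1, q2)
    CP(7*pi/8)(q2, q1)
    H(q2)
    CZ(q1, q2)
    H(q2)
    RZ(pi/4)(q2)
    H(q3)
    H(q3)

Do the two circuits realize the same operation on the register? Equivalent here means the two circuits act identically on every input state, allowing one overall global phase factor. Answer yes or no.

Yes — the two circuits implement the same unitary up to a global phase.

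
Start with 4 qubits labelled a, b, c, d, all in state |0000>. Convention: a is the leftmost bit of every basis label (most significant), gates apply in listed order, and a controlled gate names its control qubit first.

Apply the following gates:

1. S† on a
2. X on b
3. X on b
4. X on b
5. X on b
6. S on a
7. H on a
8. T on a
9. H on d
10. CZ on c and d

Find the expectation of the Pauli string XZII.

The observable XZII averages to sqrt(2)/2. Key observation: the block from step 1 through step 6 cancels to the identity and can be dropped.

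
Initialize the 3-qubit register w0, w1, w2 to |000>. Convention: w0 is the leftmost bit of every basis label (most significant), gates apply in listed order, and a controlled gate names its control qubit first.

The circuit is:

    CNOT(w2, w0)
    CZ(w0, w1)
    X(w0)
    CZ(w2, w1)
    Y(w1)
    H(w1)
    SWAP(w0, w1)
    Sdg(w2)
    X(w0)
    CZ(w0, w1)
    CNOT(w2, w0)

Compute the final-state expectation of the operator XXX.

The expectation value of XXX is 0.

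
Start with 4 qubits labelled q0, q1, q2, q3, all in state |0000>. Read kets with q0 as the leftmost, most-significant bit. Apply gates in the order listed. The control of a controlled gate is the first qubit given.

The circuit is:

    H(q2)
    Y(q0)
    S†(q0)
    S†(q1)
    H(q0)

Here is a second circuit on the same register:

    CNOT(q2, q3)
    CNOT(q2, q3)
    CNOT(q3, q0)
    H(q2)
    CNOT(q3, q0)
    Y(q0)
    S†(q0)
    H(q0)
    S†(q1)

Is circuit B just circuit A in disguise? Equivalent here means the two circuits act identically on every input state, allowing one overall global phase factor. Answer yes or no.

Yes — the two circuits implement the same unitary up to a global phase.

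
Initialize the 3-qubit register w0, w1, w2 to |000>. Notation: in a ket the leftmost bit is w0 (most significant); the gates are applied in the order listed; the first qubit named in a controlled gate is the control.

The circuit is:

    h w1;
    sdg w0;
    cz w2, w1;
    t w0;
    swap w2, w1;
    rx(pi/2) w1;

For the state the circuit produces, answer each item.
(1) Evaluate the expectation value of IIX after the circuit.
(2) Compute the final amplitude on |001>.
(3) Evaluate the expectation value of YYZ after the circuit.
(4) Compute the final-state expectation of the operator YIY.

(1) In the final state, IIX has expectation 1.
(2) The amplitude on |001> is 1/2.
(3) In the final state, YYZ has expectation 0.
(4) The expectation value of YIY is 0.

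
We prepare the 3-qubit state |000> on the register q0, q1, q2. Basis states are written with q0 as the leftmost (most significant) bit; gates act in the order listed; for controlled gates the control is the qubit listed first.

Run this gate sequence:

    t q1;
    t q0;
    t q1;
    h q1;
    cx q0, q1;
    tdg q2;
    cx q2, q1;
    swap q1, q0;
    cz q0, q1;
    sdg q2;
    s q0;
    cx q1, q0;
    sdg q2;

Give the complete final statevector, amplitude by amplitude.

The final amplitudes are sqrt(2)/2 on |000>, sqrt(2)*I/2 on |100>, and 0 on every other basis state.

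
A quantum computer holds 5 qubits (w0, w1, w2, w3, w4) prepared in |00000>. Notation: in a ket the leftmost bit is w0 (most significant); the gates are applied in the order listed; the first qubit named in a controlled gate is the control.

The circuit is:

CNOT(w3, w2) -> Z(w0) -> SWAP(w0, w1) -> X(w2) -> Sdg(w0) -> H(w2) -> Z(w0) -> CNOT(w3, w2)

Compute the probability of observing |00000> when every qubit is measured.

Outcome |00000> occurs with probability 1/2.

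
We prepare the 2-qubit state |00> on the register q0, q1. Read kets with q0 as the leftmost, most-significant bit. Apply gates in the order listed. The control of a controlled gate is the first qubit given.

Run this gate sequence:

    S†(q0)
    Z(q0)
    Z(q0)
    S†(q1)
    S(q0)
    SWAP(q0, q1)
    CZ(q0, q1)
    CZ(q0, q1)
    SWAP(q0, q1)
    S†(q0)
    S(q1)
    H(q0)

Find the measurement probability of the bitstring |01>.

A full measurement returns |01> with probability 0. Key observation: the block from step 4 through step 11 cancels to the identity and can be dropped.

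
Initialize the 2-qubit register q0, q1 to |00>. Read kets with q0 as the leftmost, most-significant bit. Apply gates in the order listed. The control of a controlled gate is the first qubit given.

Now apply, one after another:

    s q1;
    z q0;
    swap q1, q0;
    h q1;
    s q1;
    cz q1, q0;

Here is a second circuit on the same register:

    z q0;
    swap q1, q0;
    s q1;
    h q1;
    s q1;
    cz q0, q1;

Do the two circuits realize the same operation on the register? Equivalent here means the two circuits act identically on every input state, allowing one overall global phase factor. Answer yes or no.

No: there is an input state on which the two circuits produce genuinely different outputs (not merely differing by a phase).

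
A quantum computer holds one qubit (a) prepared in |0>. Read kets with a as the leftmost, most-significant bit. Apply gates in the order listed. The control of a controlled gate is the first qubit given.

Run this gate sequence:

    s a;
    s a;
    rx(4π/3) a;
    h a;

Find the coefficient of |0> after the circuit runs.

The amplitude on |0> is -sqrt(2)/4 - sqrt(6)*I/4.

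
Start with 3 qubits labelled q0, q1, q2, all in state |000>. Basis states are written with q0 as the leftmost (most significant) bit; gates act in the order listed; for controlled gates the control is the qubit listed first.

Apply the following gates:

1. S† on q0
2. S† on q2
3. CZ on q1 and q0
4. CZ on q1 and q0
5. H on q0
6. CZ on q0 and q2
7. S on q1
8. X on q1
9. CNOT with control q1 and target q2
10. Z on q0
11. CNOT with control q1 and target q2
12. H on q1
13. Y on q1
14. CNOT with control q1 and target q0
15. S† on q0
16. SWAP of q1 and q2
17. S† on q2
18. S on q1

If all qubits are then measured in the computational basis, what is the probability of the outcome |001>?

The probability of measuring |001> is 1/4.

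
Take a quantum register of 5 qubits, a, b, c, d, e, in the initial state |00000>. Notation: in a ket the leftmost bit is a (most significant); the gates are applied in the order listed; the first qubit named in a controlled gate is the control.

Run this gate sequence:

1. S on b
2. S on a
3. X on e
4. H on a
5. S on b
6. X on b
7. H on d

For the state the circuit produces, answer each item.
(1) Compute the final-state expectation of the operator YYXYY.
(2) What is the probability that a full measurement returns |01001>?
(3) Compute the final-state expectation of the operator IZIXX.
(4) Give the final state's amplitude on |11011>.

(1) The expectation value of YYXYY is 0.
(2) A full measurement returns |01001> with probability 1/4.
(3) The observable IZIXX averages to 0.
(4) |11011> carries amplitude 1/2 in the final state.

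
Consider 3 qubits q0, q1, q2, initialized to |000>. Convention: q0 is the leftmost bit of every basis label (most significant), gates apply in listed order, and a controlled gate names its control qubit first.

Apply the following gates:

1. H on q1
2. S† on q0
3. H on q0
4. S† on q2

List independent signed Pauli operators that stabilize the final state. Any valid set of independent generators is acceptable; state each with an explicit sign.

One valid set of independent stabilizer generators is +XII, +IXI, +IIZ (any independent generating set of the same group is equally correct).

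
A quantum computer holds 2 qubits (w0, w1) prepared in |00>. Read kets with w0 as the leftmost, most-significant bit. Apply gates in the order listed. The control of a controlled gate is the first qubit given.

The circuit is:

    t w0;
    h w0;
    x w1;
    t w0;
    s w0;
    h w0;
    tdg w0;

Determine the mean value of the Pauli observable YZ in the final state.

The expectation value of YZ is 1/2.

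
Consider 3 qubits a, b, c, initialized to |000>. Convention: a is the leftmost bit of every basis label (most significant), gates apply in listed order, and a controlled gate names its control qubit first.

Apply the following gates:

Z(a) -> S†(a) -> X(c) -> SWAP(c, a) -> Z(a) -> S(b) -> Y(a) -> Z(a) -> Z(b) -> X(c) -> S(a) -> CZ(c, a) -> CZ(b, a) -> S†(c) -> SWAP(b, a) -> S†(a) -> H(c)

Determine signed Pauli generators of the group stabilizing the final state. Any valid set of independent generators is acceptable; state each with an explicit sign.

One valid set of independent stabilizer generators is -IIX, +ZII, +IZI (any independent generating set of the same group is equally correct).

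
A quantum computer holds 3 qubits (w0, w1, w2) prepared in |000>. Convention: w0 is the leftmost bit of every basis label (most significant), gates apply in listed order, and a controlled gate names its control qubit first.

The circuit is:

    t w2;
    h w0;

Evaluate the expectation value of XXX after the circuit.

The expectation value of XXX is 0.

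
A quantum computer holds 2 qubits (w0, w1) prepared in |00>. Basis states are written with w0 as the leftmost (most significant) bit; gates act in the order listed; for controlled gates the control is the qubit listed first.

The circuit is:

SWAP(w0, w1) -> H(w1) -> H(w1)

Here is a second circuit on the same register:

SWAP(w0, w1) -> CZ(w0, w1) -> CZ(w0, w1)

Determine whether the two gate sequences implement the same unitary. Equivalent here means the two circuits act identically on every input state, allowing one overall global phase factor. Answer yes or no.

Yes, they are equivalent — the unitaries differ by at most a global phase.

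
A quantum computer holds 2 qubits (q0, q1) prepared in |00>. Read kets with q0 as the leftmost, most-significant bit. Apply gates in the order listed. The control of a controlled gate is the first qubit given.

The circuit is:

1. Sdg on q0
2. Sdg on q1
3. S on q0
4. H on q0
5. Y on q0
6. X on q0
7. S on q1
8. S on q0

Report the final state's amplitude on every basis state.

The resulting statevector has amplitude sqrt(2)*I/2 on |00>, 0 on |01>, sqrt(2)/2 on |10>, 0 on |11>.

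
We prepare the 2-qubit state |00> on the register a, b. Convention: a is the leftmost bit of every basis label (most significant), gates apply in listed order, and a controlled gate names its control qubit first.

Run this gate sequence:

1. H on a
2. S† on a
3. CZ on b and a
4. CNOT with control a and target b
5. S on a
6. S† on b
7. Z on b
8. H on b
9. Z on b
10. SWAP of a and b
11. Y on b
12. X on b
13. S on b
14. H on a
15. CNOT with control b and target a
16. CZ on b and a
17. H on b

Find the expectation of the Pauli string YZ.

The expectation value of YZ is 0.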